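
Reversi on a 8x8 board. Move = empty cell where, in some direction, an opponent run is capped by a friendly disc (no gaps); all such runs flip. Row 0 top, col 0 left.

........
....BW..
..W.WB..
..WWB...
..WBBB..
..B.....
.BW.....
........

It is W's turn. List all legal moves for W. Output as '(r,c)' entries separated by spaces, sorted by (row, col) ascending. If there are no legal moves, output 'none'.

Answer: (0,4) (1,3) (2,6) (3,5) (4,6) (5,3) (5,4) (5,5) (6,0)

Derivation:
(0,3): no bracket -> illegal
(0,4): flips 1 -> legal
(0,5): no bracket -> illegal
(1,3): flips 1 -> legal
(1,6): no bracket -> illegal
(2,3): no bracket -> illegal
(2,6): flips 1 -> legal
(3,5): flips 2 -> legal
(3,6): no bracket -> illegal
(4,1): no bracket -> illegal
(4,6): flips 3 -> legal
(5,0): no bracket -> illegal
(5,1): no bracket -> illegal
(5,3): flips 1 -> legal
(5,4): flips 3 -> legal
(5,5): flips 1 -> legal
(5,6): no bracket -> illegal
(6,0): flips 1 -> legal
(6,3): no bracket -> illegal
(7,0): no bracket -> illegal
(7,1): no bracket -> illegal
(7,2): no bracket -> illegal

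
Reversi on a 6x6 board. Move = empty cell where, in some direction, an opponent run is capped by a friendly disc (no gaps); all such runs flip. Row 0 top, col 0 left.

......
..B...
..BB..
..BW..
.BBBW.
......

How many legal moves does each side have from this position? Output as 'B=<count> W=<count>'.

-- B to move --
(2,4): flips 1 -> legal
(3,4): flips 1 -> legal
(3,5): no bracket -> illegal
(4,5): flips 1 -> legal
(5,3): no bracket -> illegal
(5,4): no bracket -> illegal
(5,5): flips 2 -> legal
B mobility = 4
-- W to move --
(0,1): no bracket -> illegal
(0,2): no bracket -> illegal
(0,3): no bracket -> illegal
(1,1): flips 1 -> legal
(1,3): flips 1 -> legal
(1,4): no bracket -> illegal
(2,1): no bracket -> illegal
(2,4): no bracket -> illegal
(3,0): no bracket -> illegal
(3,1): flips 1 -> legal
(3,4): no bracket -> illegal
(4,0): flips 3 -> legal
(5,0): no bracket -> illegal
(5,1): flips 1 -> legal
(5,2): no bracket -> illegal
(5,3): flips 1 -> legal
(5,4): no bracket -> illegal
W mobility = 6

Answer: B=4 W=6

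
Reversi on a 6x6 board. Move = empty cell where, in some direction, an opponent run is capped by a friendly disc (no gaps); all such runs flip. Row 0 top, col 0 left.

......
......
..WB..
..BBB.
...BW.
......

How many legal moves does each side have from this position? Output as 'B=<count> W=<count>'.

Answer: B=6 W=2

Derivation:
-- B to move --
(1,1): flips 1 -> legal
(1,2): flips 1 -> legal
(1,3): no bracket -> illegal
(2,1): flips 1 -> legal
(3,1): no bracket -> illegal
(3,5): no bracket -> illegal
(4,5): flips 1 -> legal
(5,3): no bracket -> illegal
(5,4): flips 1 -> legal
(5,5): flips 1 -> legal
B mobility = 6
-- W to move --
(1,2): no bracket -> illegal
(1,3): no bracket -> illegal
(1,4): no bracket -> illegal
(2,1): no bracket -> illegal
(2,4): flips 2 -> legal
(2,5): no bracket -> illegal
(3,1): no bracket -> illegal
(3,5): no bracket -> illegal
(4,1): no bracket -> illegal
(4,2): flips 2 -> legal
(4,5): no bracket -> illegal
(5,2): no bracket -> illegal
(5,3): no bracket -> illegal
(5,4): no bracket -> illegal
W mobility = 2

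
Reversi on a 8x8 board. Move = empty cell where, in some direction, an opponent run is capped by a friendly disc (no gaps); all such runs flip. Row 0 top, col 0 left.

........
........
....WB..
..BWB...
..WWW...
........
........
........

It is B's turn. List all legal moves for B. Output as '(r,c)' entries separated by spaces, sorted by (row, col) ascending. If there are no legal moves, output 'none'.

Answer: (1,4) (2,3) (5,2) (5,4)

Derivation:
(1,3): no bracket -> illegal
(1,4): flips 1 -> legal
(1,5): no bracket -> illegal
(2,2): no bracket -> illegal
(2,3): flips 1 -> legal
(3,1): no bracket -> illegal
(3,5): no bracket -> illegal
(4,1): no bracket -> illegal
(4,5): no bracket -> illegal
(5,1): no bracket -> illegal
(5,2): flips 2 -> legal
(5,3): no bracket -> illegal
(5,4): flips 2 -> legal
(5,5): no bracket -> illegal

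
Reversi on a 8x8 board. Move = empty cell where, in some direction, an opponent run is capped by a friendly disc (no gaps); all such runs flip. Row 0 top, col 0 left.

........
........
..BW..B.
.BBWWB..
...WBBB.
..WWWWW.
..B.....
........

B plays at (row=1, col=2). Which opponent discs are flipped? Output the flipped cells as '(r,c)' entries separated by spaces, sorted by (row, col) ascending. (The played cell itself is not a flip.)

Answer: (2,3) (3,4)

Derivation:
Dir NW: first cell '.' (not opp) -> no flip
Dir N: first cell '.' (not opp) -> no flip
Dir NE: first cell '.' (not opp) -> no flip
Dir W: first cell '.' (not opp) -> no flip
Dir E: first cell '.' (not opp) -> no flip
Dir SW: first cell '.' (not opp) -> no flip
Dir S: first cell 'B' (not opp) -> no flip
Dir SE: opp run (2,3) (3,4) capped by B -> flip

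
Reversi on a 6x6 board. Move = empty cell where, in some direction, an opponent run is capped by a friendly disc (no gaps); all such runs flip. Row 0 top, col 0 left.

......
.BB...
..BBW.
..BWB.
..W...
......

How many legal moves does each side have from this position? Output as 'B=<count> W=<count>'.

Answer: B=5 W=7

Derivation:
-- B to move --
(1,3): no bracket -> illegal
(1,4): flips 1 -> legal
(1,5): no bracket -> illegal
(2,5): flips 1 -> legal
(3,1): no bracket -> illegal
(3,5): no bracket -> illegal
(4,1): no bracket -> illegal
(4,3): flips 1 -> legal
(4,4): flips 1 -> legal
(5,1): no bracket -> illegal
(5,2): flips 1 -> legal
(5,3): no bracket -> illegal
B mobility = 5
-- W to move --
(0,0): flips 2 -> legal
(0,1): no bracket -> illegal
(0,2): flips 3 -> legal
(0,3): no bracket -> illegal
(1,0): no bracket -> illegal
(1,3): flips 1 -> legal
(1,4): no bracket -> illegal
(2,0): no bracket -> illegal
(2,1): flips 2 -> legal
(2,5): no bracket -> illegal
(3,1): flips 1 -> legal
(3,5): flips 1 -> legal
(4,1): no bracket -> illegal
(4,3): no bracket -> illegal
(4,4): flips 1 -> legal
(4,5): no bracket -> illegal
W mobility = 7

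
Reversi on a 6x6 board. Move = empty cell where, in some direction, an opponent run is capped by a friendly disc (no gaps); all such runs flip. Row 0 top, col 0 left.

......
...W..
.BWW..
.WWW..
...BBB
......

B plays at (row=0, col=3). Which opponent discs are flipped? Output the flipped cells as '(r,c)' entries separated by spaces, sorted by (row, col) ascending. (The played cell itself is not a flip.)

Answer: (1,3) (2,3) (3,3)

Derivation:
Dir NW: edge -> no flip
Dir N: edge -> no flip
Dir NE: edge -> no flip
Dir W: first cell '.' (not opp) -> no flip
Dir E: first cell '.' (not opp) -> no flip
Dir SW: first cell '.' (not opp) -> no flip
Dir S: opp run (1,3) (2,3) (3,3) capped by B -> flip
Dir SE: first cell '.' (not opp) -> no flip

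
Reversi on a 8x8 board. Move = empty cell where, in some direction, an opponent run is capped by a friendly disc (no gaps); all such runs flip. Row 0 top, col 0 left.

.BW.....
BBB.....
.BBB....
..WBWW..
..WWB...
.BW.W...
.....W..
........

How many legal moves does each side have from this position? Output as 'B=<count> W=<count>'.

Answer: B=11 W=9

Derivation:
-- B to move --
(0,3): flips 1 -> legal
(1,3): no bracket -> illegal
(2,4): flips 1 -> legal
(2,5): no bracket -> illegal
(2,6): flips 1 -> legal
(3,1): flips 1 -> legal
(3,6): flips 2 -> legal
(4,1): flips 3 -> legal
(4,5): flips 1 -> legal
(4,6): no bracket -> illegal
(5,3): flips 2 -> legal
(5,5): no bracket -> illegal
(5,6): no bracket -> illegal
(6,1): no bracket -> illegal
(6,2): flips 3 -> legal
(6,3): no bracket -> illegal
(6,4): flips 1 -> legal
(6,6): no bracket -> illegal
(7,4): no bracket -> illegal
(7,5): no bracket -> illegal
(7,6): flips 4 -> legal
B mobility = 11
-- W to move --
(0,0): flips 1 -> legal
(0,3): no bracket -> illegal
(1,3): flips 2 -> legal
(1,4): flips 1 -> legal
(2,0): flips 1 -> legal
(2,4): flips 1 -> legal
(3,0): no bracket -> illegal
(3,1): no bracket -> illegal
(4,0): no bracket -> illegal
(4,1): no bracket -> illegal
(4,5): flips 1 -> legal
(5,0): flips 1 -> legal
(5,3): flips 1 -> legal
(5,5): no bracket -> illegal
(6,0): flips 1 -> legal
(6,1): no bracket -> illegal
(6,2): no bracket -> illegal
W mobility = 9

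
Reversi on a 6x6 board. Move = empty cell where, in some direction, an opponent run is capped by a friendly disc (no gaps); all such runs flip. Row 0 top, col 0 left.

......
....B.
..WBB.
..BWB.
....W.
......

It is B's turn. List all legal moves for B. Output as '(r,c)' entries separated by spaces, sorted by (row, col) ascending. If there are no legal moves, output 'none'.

Answer: (1,2) (2,1) (4,2) (4,3) (5,4)

Derivation:
(1,1): no bracket -> illegal
(1,2): flips 1 -> legal
(1,3): no bracket -> illegal
(2,1): flips 1 -> legal
(3,1): no bracket -> illegal
(3,5): no bracket -> illegal
(4,2): flips 1 -> legal
(4,3): flips 1 -> legal
(4,5): no bracket -> illegal
(5,3): no bracket -> illegal
(5,4): flips 1 -> legal
(5,5): no bracket -> illegal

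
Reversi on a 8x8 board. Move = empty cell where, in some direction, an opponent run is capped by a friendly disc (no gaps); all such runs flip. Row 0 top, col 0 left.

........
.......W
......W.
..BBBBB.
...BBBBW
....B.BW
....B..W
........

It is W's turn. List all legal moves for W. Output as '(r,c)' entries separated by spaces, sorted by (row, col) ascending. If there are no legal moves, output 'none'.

Answer: (2,3) (2,4) (2,5) (4,2) (5,3) (5,5) (6,5) (6,6)

Derivation:
(2,1): no bracket -> illegal
(2,2): no bracket -> illegal
(2,3): flips 3 -> legal
(2,4): flips 2 -> legal
(2,5): flips 1 -> legal
(2,7): no bracket -> illegal
(3,1): no bracket -> illegal
(3,7): no bracket -> illegal
(4,1): no bracket -> illegal
(4,2): flips 4 -> legal
(5,2): no bracket -> illegal
(5,3): flips 2 -> legal
(5,5): flips 1 -> legal
(6,3): no bracket -> illegal
(6,5): flips 1 -> legal
(6,6): flips 3 -> legal
(7,3): no bracket -> illegal
(7,4): no bracket -> illegal
(7,5): no bracket -> illegal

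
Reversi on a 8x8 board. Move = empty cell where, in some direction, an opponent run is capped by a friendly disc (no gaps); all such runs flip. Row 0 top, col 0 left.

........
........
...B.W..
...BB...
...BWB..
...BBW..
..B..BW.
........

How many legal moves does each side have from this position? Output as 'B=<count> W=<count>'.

-- B to move --
(1,4): no bracket -> illegal
(1,5): no bracket -> illegal
(1,6): flips 1 -> legal
(2,4): no bracket -> illegal
(2,6): no bracket -> illegal
(3,5): flips 1 -> legal
(3,6): no bracket -> illegal
(4,6): no bracket -> illegal
(5,6): flips 1 -> legal
(5,7): no bracket -> illegal
(6,4): no bracket -> illegal
(6,7): flips 1 -> legal
(7,5): no bracket -> illegal
(7,6): no bracket -> illegal
(7,7): flips 3 -> legal
B mobility = 5
-- W to move --
(1,2): no bracket -> illegal
(1,3): no bracket -> illegal
(1,4): no bracket -> illegal
(2,2): flips 1 -> legal
(2,4): flips 1 -> legal
(3,2): no bracket -> illegal
(3,5): flips 1 -> legal
(3,6): no bracket -> illegal
(4,2): flips 1 -> legal
(4,6): flips 1 -> legal
(5,1): no bracket -> illegal
(5,2): flips 4 -> legal
(5,6): no bracket -> illegal
(6,1): no bracket -> illegal
(6,3): no bracket -> illegal
(6,4): flips 2 -> legal
(7,1): flips 2 -> legal
(7,2): no bracket -> illegal
(7,3): no bracket -> illegal
(7,4): no bracket -> illegal
(7,5): flips 1 -> legal
(7,6): no bracket -> illegal
W mobility = 9

Answer: B=5 W=9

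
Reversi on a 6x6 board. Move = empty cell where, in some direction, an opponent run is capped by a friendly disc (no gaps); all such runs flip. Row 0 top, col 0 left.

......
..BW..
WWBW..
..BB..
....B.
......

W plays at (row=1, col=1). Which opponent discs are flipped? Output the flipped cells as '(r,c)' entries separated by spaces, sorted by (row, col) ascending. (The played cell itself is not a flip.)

Dir NW: first cell '.' (not opp) -> no flip
Dir N: first cell '.' (not opp) -> no flip
Dir NE: first cell '.' (not opp) -> no flip
Dir W: first cell '.' (not opp) -> no flip
Dir E: opp run (1,2) capped by W -> flip
Dir SW: first cell 'W' (not opp) -> no flip
Dir S: first cell 'W' (not opp) -> no flip
Dir SE: opp run (2,2) (3,3) (4,4), next='.' -> no flip

Answer: (1,2)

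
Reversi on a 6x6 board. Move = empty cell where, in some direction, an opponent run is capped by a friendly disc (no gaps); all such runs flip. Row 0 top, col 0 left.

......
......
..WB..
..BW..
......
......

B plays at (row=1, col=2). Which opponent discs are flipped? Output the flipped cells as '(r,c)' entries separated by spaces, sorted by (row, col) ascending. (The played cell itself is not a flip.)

Dir NW: first cell '.' (not opp) -> no flip
Dir N: first cell '.' (not opp) -> no flip
Dir NE: first cell '.' (not opp) -> no flip
Dir W: first cell '.' (not opp) -> no flip
Dir E: first cell '.' (not opp) -> no flip
Dir SW: first cell '.' (not opp) -> no flip
Dir S: opp run (2,2) capped by B -> flip
Dir SE: first cell 'B' (not opp) -> no flip

Answer: (2,2)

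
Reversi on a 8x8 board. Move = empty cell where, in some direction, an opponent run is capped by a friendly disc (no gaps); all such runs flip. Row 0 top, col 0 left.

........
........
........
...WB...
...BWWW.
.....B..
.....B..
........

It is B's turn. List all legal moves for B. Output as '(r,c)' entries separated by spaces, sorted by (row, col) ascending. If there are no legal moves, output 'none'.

Answer: (2,2) (2,3) (3,2) (3,5) (3,7) (4,7) (5,4) (5,6)

Derivation:
(2,2): flips 2 -> legal
(2,3): flips 1 -> legal
(2,4): no bracket -> illegal
(3,2): flips 1 -> legal
(3,5): flips 1 -> legal
(3,6): no bracket -> illegal
(3,7): flips 1 -> legal
(4,2): no bracket -> illegal
(4,7): flips 3 -> legal
(5,3): no bracket -> illegal
(5,4): flips 1 -> legal
(5,6): flips 1 -> legal
(5,7): no bracket -> illegal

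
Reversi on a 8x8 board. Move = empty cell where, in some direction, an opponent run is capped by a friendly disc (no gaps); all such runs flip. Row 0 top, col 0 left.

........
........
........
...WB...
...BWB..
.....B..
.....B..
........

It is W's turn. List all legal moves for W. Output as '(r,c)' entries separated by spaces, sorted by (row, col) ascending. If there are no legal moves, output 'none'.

Answer: (2,4) (3,5) (4,2) (4,6) (5,3) (6,6)

Derivation:
(2,3): no bracket -> illegal
(2,4): flips 1 -> legal
(2,5): no bracket -> illegal
(3,2): no bracket -> illegal
(3,5): flips 1 -> legal
(3,6): no bracket -> illegal
(4,2): flips 1 -> legal
(4,6): flips 1 -> legal
(5,2): no bracket -> illegal
(5,3): flips 1 -> legal
(5,4): no bracket -> illegal
(5,6): no bracket -> illegal
(6,4): no bracket -> illegal
(6,6): flips 1 -> legal
(7,4): no bracket -> illegal
(7,5): no bracket -> illegal
(7,6): no bracket -> illegal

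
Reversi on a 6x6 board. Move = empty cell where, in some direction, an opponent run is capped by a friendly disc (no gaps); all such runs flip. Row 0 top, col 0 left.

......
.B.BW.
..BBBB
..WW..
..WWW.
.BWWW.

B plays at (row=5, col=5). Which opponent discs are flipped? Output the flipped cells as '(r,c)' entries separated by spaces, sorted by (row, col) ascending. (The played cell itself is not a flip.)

Dir NW: opp run (4,4) (3,3) capped by B -> flip
Dir N: first cell '.' (not opp) -> no flip
Dir NE: edge -> no flip
Dir W: opp run (5,4) (5,3) (5,2) capped by B -> flip
Dir E: edge -> no flip
Dir SW: edge -> no flip
Dir S: edge -> no flip
Dir SE: edge -> no flip

Answer: (3,3) (4,4) (5,2) (5,3) (5,4)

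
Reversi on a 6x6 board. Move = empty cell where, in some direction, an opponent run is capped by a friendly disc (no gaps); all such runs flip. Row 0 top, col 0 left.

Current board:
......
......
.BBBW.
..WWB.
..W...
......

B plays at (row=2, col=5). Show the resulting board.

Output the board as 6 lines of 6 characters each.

Answer: ......
......
.BBBBB
..WWB.
..W...
......

Derivation:
Place B at (2,5); scan 8 dirs for brackets.
Dir NW: first cell '.' (not opp) -> no flip
Dir N: first cell '.' (not opp) -> no flip
Dir NE: edge -> no flip
Dir W: opp run (2,4) capped by B -> flip
Dir E: edge -> no flip
Dir SW: first cell 'B' (not opp) -> no flip
Dir S: first cell '.' (not opp) -> no flip
Dir SE: edge -> no flip
All flips: (2,4)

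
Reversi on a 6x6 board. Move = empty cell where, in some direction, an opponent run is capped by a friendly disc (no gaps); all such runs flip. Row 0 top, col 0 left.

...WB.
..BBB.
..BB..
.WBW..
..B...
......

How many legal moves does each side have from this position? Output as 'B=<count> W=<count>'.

-- B to move --
(0,2): flips 1 -> legal
(2,0): flips 1 -> legal
(2,1): no bracket -> illegal
(2,4): flips 1 -> legal
(3,0): flips 1 -> legal
(3,4): flips 1 -> legal
(4,0): flips 1 -> legal
(4,1): no bracket -> illegal
(4,3): flips 1 -> legal
(4,4): flips 1 -> legal
B mobility = 8
-- W to move --
(0,1): no bracket -> illegal
(0,2): no bracket -> illegal
(0,5): flips 1 -> legal
(1,1): flips 1 -> legal
(1,5): no bracket -> illegal
(2,1): flips 1 -> legal
(2,4): no bracket -> illegal
(2,5): flips 1 -> legal
(3,4): no bracket -> illegal
(4,1): no bracket -> illegal
(4,3): no bracket -> illegal
(5,1): flips 1 -> legal
(5,2): no bracket -> illegal
(5,3): flips 1 -> legal
W mobility = 6

Answer: B=8 W=6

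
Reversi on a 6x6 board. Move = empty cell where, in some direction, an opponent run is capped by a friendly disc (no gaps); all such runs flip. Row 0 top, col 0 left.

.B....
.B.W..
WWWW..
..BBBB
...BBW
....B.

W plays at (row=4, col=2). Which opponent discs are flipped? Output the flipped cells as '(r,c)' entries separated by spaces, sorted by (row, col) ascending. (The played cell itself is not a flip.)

Answer: (3,2) (4,3) (4,4)

Derivation:
Dir NW: first cell '.' (not opp) -> no flip
Dir N: opp run (3,2) capped by W -> flip
Dir NE: opp run (3,3), next='.' -> no flip
Dir W: first cell '.' (not opp) -> no flip
Dir E: opp run (4,3) (4,4) capped by W -> flip
Dir SW: first cell '.' (not opp) -> no flip
Dir S: first cell '.' (not opp) -> no flip
Dir SE: first cell '.' (not opp) -> no flip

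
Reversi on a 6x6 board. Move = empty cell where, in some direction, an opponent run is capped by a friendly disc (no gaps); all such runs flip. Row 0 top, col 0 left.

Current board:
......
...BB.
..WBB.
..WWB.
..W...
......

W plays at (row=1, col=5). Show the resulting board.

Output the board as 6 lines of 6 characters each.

Answer: ......
...BBW
..WBW.
..WWB.
..W...
......

Derivation:
Place W at (1,5); scan 8 dirs for brackets.
Dir NW: first cell '.' (not opp) -> no flip
Dir N: first cell '.' (not opp) -> no flip
Dir NE: edge -> no flip
Dir W: opp run (1,4) (1,3), next='.' -> no flip
Dir E: edge -> no flip
Dir SW: opp run (2,4) capped by W -> flip
Dir S: first cell '.' (not opp) -> no flip
Dir SE: edge -> no flip
All flips: (2,4)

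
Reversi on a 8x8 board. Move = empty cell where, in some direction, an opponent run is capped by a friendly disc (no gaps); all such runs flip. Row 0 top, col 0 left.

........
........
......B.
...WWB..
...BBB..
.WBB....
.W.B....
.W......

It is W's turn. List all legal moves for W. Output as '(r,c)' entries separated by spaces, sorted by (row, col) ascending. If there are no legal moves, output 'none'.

(1,5): no bracket -> illegal
(1,6): no bracket -> illegal
(1,7): no bracket -> illegal
(2,4): no bracket -> illegal
(2,5): no bracket -> illegal
(2,7): no bracket -> illegal
(3,2): no bracket -> illegal
(3,6): flips 1 -> legal
(3,7): no bracket -> illegal
(4,1): no bracket -> illegal
(4,2): no bracket -> illegal
(4,6): no bracket -> illegal
(5,4): flips 3 -> legal
(5,5): flips 1 -> legal
(5,6): flips 1 -> legal
(6,2): no bracket -> illegal
(6,4): no bracket -> illegal
(7,2): no bracket -> illegal
(7,3): flips 3 -> legal
(7,4): no bracket -> illegal

Answer: (3,6) (5,4) (5,5) (5,6) (7,3)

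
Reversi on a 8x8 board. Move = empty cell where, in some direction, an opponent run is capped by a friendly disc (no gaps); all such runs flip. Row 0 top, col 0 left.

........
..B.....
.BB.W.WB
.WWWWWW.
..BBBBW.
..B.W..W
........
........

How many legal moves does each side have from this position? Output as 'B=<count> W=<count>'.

-- B to move --
(1,3): no bracket -> illegal
(1,4): flips 2 -> legal
(1,5): flips 2 -> legal
(1,6): no bracket -> illegal
(1,7): flips 2 -> legal
(2,0): flips 1 -> legal
(2,3): flips 2 -> legal
(2,5): flips 3 -> legal
(3,0): no bracket -> illegal
(3,7): no bracket -> illegal
(4,0): flips 1 -> legal
(4,1): flips 1 -> legal
(4,7): flips 1 -> legal
(5,3): no bracket -> illegal
(5,5): no bracket -> illegal
(5,6): no bracket -> illegal
(6,3): flips 1 -> legal
(6,4): flips 1 -> legal
(6,5): flips 1 -> legal
(6,6): no bracket -> illegal
(6,7): no bracket -> illegal
B mobility = 12
-- W to move --
(0,1): no bracket -> illegal
(0,2): flips 2 -> legal
(0,3): no bracket -> illegal
(1,0): flips 1 -> legal
(1,1): flips 2 -> legal
(1,3): flips 1 -> legal
(1,6): no bracket -> illegal
(1,7): no bracket -> illegal
(2,0): no bracket -> illegal
(2,3): no bracket -> illegal
(3,0): no bracket -> illegal
(3,7): no bracket -> illegal
(4,1): flips 4 -> legal
(5,1): flips 1 -> legal
(5,3): flips 3 -> legal
(5,5): flips 2 -> legal
(5,6): flips 1 -> legal
(6,1): flips 2 -> legal
(6,2): flips 2 -> legal
(6,3): no bracket -> illegal
W mobility = 11

Answer: B=12 W=11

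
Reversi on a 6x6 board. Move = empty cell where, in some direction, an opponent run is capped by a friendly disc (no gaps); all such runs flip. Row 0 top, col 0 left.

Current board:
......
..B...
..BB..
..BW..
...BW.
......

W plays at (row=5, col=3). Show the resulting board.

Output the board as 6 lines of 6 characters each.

Answer: ......
..B...
..BB..
..BW..
...WW.
...W..

Derivation:
Place W at (5,3); scan 8 dirs for brackets.
Dir NW: first cell '.' (not opp) -> no flip
Dir N: opp run (4,3) capped by W -> flip
Dir NE: first cell 'W' (not opp) -> no flip
Dir W: first cell '.' (not opp) -> no flip
Dir E: first cell '.' (not opp) -> no flip
Dir SW: edge -> no flip
Dir S: edge -> no flip
Dir SE: edge -> no flip
All flips: (4,3)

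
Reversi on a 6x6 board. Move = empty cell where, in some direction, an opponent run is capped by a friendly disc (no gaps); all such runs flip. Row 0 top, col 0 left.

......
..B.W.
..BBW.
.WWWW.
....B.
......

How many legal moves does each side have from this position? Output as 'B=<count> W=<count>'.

Answer: B=8 W=7

Derivation:
-- B to move --
(0,3): no bracket -> illegal
(0,4): flips 3 -> legal
(0,5): flips 1 -> legal
(1,3): no bracket -> illegal
(1,5): no bracket -> illegal
(2,0): no bracket -> illegal
(2,1): no bracket -> illegal
(2,5): flips 1 -> legal
(3,0): no bracket -> illegal
(3,5): no bracket -> illegal
(4,0): flips 1 -> legal
(4,1): flips 1 -> legal
(4,2): flips 1 -> legal
(4,3): flips 1 -> legal
(4,5): flips 1 -> legal
B mobility = 8
-- W to move --
(0,1): flips 2 -> legal
(0,2): flips 2 -> legal
(0,3): no bracket -> illegal
(1,1): flips 1 -> legal
(1,3): flips 2 -> legal
(2,1): flips 2 -> legal
(3,5): no bracket -> illegal
(4,3): no bracket -> illegal
(4,5): no bracket -> illegal
(5,3): no bracket -> illegal
(5,4): flips 1 -> legal
(5,5): flips 1 -> legal
W mobility = 7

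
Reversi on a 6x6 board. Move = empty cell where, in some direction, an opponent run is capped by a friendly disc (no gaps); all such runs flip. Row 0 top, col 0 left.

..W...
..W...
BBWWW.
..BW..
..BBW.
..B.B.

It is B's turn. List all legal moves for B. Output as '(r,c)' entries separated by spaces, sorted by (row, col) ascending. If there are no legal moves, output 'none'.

(0,1): no bracket -> illegal
(0,3): flips 1 -> legal
(1,1): no bracket -> illegal
(1,3): flips 2 -> legal
(1,4): flips 1 -> legal
(1,5): flips 2 -> legal
(2,5): flips 3 -> legal
(3,1): no bracket -> illegal
(3,4): flips 2 -> legal
(3,5): no bracket -> illegal
(4,5): flips 1 -> legal
(5,3): no bracket -> illegal
(5,5): no bracket -> illegal

Answer: (0,3) (1,3) (1,4) (1,5) (2,5) (3,4) (4,5)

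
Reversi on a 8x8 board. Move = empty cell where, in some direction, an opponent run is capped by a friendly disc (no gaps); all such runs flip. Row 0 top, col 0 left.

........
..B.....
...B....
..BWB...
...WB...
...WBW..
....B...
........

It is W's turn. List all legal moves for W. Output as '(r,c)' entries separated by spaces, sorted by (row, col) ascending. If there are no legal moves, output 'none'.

Answer: (1,3) (2,1) (2,5) (3,1) (3,5) (4,5) (6,5) (7,3) (7,5)

Derivation:
(0,1): no bracket -> illegal
(0,2): no bracket -> illegal
(0,3): no bracket -> illegal
(1,1): no bracket -> illegal
(1,3): flips 1 -> legal
(1,4): no bracket -> illegal
(2,1): flips 1 -> legal
(2,2): no bracket -> illegal
(2,4): no bracket -> illegal
(2,5): flips 1 -> legal
(3,1): flips 1 -> legal
(3,5): flips 2 -> legal
(4,1): no bracket -> illegal
(4,2): no bracket -> illegal
(4,5): flips 1 -> legal
(6,3): no bracket -> illegal
(6,5): flips 1 -> legal
(7,3): flips 1 -> legal
(7,4): no bracket -> illegal
(7,5): flips 1 -> legal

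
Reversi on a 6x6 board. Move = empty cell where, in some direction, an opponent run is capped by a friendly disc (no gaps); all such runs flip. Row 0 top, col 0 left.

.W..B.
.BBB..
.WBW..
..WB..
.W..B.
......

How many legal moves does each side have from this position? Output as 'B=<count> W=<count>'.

Answer: B=6 W=4

Derivation:
-- B to move --
(0,0): no bracket -> illegal
(0,2): no bracket -> illegal
(1,0): no bracket -> illegal
(1,4): no bracket -> illegal
(2,0): flips 1 -> legal
(2,4): flips 1 -> legal
(3,0): flips 1 -> legal
(3,1): flips 2 -> legal
(3,4): flips 1 -> legal
(4,0): no bracket -> illegal
(4,2): flips 1 -> legal
(4,3): no bracket -> illegal
(5,0): no bracket -> illegal
(5,1): no bracket -> illegal
(5,2): no bracket -> illegal
B mobility = 6
-- W to move --
(0,0): no bracket -> illegal
(0,2): flips 2 -> legal
(0,3): flips 2 -> legal
(0,5): no bracket -> illegal
(1,0): no bracket -> illegal
(1,4): no bracket -> illegal
(1,5): no bracket -> illegal
(2,0): no bracket -> illegal
(2,4): no bracket -> illegal
(3,1): no bracket -> illegal
(3,4): flips 1 -> legal
(3,5): no bracket -> illegal
(4,2): no bracket -> illegal
(4,3): flips 1 -> legal
(4,5): no bracket -> illegal
(5,3): no bracket -> illegal
(5,4): no bracket -> illegal
(5,5): no bracket -> illegal
W mobility = 4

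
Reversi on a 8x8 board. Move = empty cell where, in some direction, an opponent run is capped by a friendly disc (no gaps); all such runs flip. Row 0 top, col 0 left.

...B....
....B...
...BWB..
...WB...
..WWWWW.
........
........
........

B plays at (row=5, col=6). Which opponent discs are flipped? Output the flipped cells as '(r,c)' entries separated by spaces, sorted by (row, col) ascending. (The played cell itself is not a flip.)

Answer: (4,5)

Derivation:
Dir NW: opp run (4,5) capped by B -> flip
Dir N: opp run (4,6), next='.' -> no flip
Dir NE: first cell '.' (not opp) -> no flip
Dir W: first cell '.' (not opp) -> no flip
Dir E: first cell '.' (not opp) -> no flip
Dir SW: first cell '.' (not opp) -> no flip
Dir S: first cell '.' (not opp) -> no flip
Dir SE: first cell '.' (not opp) -> no flip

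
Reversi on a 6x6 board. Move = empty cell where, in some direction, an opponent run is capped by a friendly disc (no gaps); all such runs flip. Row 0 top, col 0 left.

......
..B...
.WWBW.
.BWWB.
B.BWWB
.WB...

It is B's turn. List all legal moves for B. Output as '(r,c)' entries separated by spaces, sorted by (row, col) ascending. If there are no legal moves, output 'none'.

(1,0): no bracket -> illegal
(1,1): flips 1 -> legal
(1,3): flips 1 -> legal
(1,4): flips 1 -> legal
(1,5): flips 2 -> legal
(2,0): flips 2 -> legal
(2,5): flips 1 -> legal
(3,0): flips 1 -> legal
(3,5): no bracket -> illegal
(4,1): flips 1 -> legal
(5,0): flips 1 -> legal
(5,3): flips 2 -> legal
(5,4): flips 1 -> legal
(5,5): no bracket -> illegal

Answer: (1,1) (1,3) (1,4) (1,5) (2,0) (2,5) (3,0) (4,1) (5,0) (5,3) (5,4)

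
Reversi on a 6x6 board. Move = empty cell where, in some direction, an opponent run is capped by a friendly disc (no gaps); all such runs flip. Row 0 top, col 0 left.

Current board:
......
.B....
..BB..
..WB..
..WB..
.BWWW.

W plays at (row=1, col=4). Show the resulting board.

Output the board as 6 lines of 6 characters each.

Place W at (1,4); scan 8 dirs for brackets.
Dir NW: first cell '.' (not opp) -> no flip
Dir N: first cell '.' (not opp) -> no flip
Dir NE: first cell '.' (not opp) -> no flip
Dir W: first cell '.' (not opp) -> no flip
Dir E: first cell '.' (not opp) -> no flip
Dir SW: opp run (2,3) capped by W -> flip
Dir S: first cell '.' (not opp) -> no flip
Dir SE: first cell '.' (not opp) -> no flip
All flips: (2,3)

Answer: ......
.B..W.
..BW..
..WB..
..WB..
.BWWW.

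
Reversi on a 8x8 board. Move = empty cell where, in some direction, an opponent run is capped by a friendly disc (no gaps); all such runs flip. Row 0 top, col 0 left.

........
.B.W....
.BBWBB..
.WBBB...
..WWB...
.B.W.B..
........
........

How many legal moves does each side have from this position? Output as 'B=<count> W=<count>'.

-- B to move --
(0,2): flips 1 -> legal
(0,3): flips 2 -> legal
(0,4): flips 1 -> legal
(1,2): flips 1 -> legal
(1,4): flips 1 -> legal
(2,0): no bracket -> illegal
(3,0): flips 1 -> legal
(4,0): flips 1 -> legal
(4,1): flips 3 -> legal
(5,2): flips 2 -> legal
(5,4): flips 1 -> legal
(6,2): flips 1 -> legal
(6,3): flips 2 -> legal
(6,4): no bracket -> illegal
B mobility = 12
-- W to move --
(0,0): no bracket -> illegal
(0,1): flips 2 -> legal
(0,2): no bracket -> illegal
(1,0): flips 2 -> legal
(1,2): flips 2 -> legal
(1,4): no bracket -> illegal
(1,5): flips 2 -> legal
(1,6): flips 2 -> legal
(2,0): flips 2 -> legal
(2,6): flips 2 -> legal
(3,0): no bracket -> illegal
(3,5): flips 5 -> legal
(3,6): no bracket -> illegal
(4,0): no bracket -> illegal
(4,1): flips 1 -> legal
(4,5): flips 2 -> legal
(4,6): no bracket -> illegal
(5,0): no bracket -> illegal
(5,2): no bracket -> illegal
(5,4): no bracket -> illegal
(5,6): no bracket -> illegal
(6,0): flips 1 -> legal
(6,1): no bracket -> illegal
(6,2): no bracket -> illegal
(6,4): no bracket -> illegal
(6,5): no bracket -> illegal
(6,6): no bracket -> illegal
W mobility = 11

Answer: B=12 W=11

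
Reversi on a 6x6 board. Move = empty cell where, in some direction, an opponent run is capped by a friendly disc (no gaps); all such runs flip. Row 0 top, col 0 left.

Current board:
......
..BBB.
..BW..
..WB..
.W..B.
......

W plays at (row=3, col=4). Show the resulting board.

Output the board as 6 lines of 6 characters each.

Place W at (3,4); scan 8 dirs for brackets.
Dir NW: first cell 'W' (not opp) -> no flip
Dir N: first cell '.' (not opp) -> no flip
Dir NE: first cell '.' (not opp) -> no flip
Dir W: opp run (3,3) capped by W -> flip
Dir E: first cell '.' (not opp) -> no flip
Dir SW: first cell '.' (not opp) -> no flip
Dir S: opp run (4,4), next='.' -> no flip
Dir SE: first cell '.' (not opp) -> no flip
All flips: (3,3)

Answer: ......
..BBB.
..BW..
..WWW.
.W..B.
......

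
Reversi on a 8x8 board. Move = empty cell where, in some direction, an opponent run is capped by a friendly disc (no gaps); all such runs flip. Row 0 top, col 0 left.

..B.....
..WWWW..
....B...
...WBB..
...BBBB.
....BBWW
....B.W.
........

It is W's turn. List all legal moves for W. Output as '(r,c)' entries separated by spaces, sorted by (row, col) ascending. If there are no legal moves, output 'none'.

(0,1): no bracket -> illegal
(0,3): no bracket -> illegal
(1,1): no bracket -> illegal
(2,3): flips 2 -> legal
(2,5): no bracket -> illegal
(2,6): no bracket -> illegal
(3,2): no bracket -> illegal
(3,6): flips 3 -> legal
(3,7): no bracket -> illegal
(4,2): no bracket -> illegal
(4,7): no bracket -> illegal
(5,2): no bracket -> illegal
(5,3): flips 3 -> legal
(6,3): no bracket -> illegal
(6,5): no bracket -> illegal
(7,3): no bracket -> illegal
(7,4): flips 5 -> legal
(7,5): no bracket -> illegal

Answer: (2,3) (3,6) (5,3) (7,4)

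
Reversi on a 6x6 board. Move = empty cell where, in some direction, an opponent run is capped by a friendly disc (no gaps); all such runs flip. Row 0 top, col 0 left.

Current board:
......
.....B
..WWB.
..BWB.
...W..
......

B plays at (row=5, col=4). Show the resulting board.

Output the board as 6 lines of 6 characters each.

Place B at (5,4); scan 8 dirs for brackets.
Dir NW: opp run (4,3) capped by B -> flip
Dir N: first cell '.' (not opp) -> no flip
Dir NE: first cell '.' (not opp) -> no flip
Dir W: first cell '.' (not opp) -> no flip
Dir E: first cell '.' (not opp) -> no flip
Dir SW: edge -> no flip
Dir S: edge -> no flip
Dir SE: edge -> no flip
All flips: (4,3)

Answer: ......
.....B
..WWB.
..BWB.
...B..
....B.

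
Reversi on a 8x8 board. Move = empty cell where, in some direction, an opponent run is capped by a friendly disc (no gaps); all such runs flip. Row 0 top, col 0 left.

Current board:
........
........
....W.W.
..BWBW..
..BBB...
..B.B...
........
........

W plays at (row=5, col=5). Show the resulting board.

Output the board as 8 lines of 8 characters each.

Answer: ........
........
....W.W.
..BWBW..
..BBW...
..B.BW..
........
........

Derivation:
Place W at (5,5); scan 8 dirs for brackets.
Dir NW: opp run (4,4) capped by W -> flip
Dir N: first cell '.' (not opp) -> no flip
Dir NE: first cell '.' (not opp) -> no flip
Dir W: opp run (5,4), next='.' -> no flip
Dir E: first cell '.' (not opp) -> no flip
Dir SW: first cell '.' (not opp) -> no flip
Dir S: first cell '.' (not opp) -> no flip
Dir SE: first cell '.' (not opp) -> no flip
All flips: (4,4)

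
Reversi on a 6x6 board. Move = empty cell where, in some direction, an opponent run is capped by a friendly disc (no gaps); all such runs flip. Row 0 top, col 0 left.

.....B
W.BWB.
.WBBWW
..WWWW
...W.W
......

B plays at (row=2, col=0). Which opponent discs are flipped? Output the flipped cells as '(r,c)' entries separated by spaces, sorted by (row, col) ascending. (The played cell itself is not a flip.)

Dir NW: edge -> no flip
Dir N: opp run (1,0), next='.' -> no flip
Dir NE: first cell '.' (not opp) -> no flip
Dir W: edge -> no flip
Dir E: opp run (2,1) capped by B -> flip
Dir SW: edge -> no flip
Dir S: first cell '.' (not opp) -> no flip
Dir SE: first cell '.' (not opp) -> no flip

Answer: (2,1)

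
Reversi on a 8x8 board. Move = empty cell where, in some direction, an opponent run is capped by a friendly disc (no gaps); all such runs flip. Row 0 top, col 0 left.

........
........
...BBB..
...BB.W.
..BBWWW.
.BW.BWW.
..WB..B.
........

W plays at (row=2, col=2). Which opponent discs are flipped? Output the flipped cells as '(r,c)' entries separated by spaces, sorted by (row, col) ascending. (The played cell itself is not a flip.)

Dir NW: first cell '.' (not opp) -> no flip
Dir N: first cell '.' (not opp) -> no flip
Dir NE: first cell '.' (not opp) -> no flip
Dir W: first cell '.' (not opp) -> no flip
Dir E: opp run (2,3) (2,4) (2,5), next='.' -> no flip
Dir SW: first cell '.' (not opp) -> no flip
Dir S: first cell '.' (not opp) -> no flip
Dir SE: opp run (3,3) capped by W -> flip

Answer: (3,3)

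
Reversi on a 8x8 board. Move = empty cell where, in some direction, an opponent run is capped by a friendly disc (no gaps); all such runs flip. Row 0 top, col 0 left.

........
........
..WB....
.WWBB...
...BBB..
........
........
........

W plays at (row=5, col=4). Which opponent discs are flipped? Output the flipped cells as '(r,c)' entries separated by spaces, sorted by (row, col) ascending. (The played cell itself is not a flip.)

Answer: (4,3)

Derivation:
Dir NW: opp run (4,3) capped by W -> flip
Dir N: opp run (4,4) (3,4), next='.' -> no flip
Dir NE: opp run (4,5), next='.' -> no flip
Dir W: first cell '.' (not opp) -> no flip
Dir E: first cell '.' (not opp) -> no flip
Dir SW: first cell '.' (not opp) -> no flip
Dir S: first cell '.' (not opp) -> no flip
Dir SE: first cell '.' (not opp) -> no flip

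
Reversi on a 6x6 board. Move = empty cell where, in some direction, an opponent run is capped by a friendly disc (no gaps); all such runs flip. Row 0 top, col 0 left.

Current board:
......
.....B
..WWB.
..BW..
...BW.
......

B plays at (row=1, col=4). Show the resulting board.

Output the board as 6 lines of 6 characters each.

Answer: ......
....BB
..WBB.
..BW..
...BW.
......

Derivation:
Place B at (1,4); scan 8 dirs for brackets.
Dir NW: first cell '.' (not opp) -> no flip
Dir N: first cell '.' (not opp) -> no flip
Dir NE: first cell '.' (not opp) -> no flip
Dir W: first cell '.' (not opp) -> no flip
Dir E: first cell 'B' (not opp) -> no flip
Dir SW: opp run (2,3) capped by B -> flip
Dir S: first cell 'B' (not opp) -> no flip
Dir SE: first cell '.' (not opp) -> no flip
All flips: (2,3)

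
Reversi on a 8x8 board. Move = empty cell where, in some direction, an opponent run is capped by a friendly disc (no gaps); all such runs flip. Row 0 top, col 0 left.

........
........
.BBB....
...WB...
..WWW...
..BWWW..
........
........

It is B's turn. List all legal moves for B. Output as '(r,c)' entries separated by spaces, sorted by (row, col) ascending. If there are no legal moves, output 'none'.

Answer: (3,2) (5,6) (6,3) (6,4) (6,6)

Derivation:
(2,4): no bracket -> illegal
(3,1): no bracket -> illegal
(3,2): flips 2 -> legal
(3,5): no bracket -> illegal
(4,1): no bracket -> illegal
(4,5): no bracket -> illegal
(4,6): no bracket -> illegal
(5,1): no bracket -> illegal
(5,6): flips 3 -> legal
(6,2): no bracket -> illegal
(6,3): flips 3 -> legal
(6,4): flips 2 -> legal
(6,5): no bracket -> illegal
(6,6): flips 3 -> legal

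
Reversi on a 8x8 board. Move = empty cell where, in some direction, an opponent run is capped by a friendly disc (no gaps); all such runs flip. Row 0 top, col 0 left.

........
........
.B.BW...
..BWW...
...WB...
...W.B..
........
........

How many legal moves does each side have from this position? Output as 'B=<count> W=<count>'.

-- B to move --
(1,3): no bracket -> illegal
(1,4): flips 2 -> legal
(1,5): no bracket -> illegal
(2,2): flips 1 -> legal
(2,5): flips 1 -> legal
(3,5): flips 2 -> legal
(4,2): flips 1 -> legal
(4,5): flips 1 -> legal
(5,2): no bracket -> illegal
(5,4): flips 1 -> legal
(6,2): flips 1 -> legal
(6,3): flips 3 -> legal
(6,4): no bracket -> illegal
B mobility = 9
-- W to move --
(1,0): flips 2 -> legal
(1,1): no bracket -> illegal
(1,2): flips 1 -> legal
(1,3): flips 1 -> legal
(1,4): no bracket -> illegal
(2,0): no bracket -> illegal
(2,2): flips 1 -> legal
(3,0): no bracket -> illegal
(3,1): flips 1 -> legal
(3,5): flips 1 -> legal
(4,1): no bracket -> illegal
(4,2): no bracket -> illegal
(4,5): flips 1 -> legal
(4,6): no bracket -> illegal
(5,4): flips 1 -> legal
(5,6): no bracket -> illegal
(6,4): no bracket -> illegal
(6,5): no bracket -> illegal
(6,6): flips 2 -> legal
W mobility = 9

Answer: B=9 W=9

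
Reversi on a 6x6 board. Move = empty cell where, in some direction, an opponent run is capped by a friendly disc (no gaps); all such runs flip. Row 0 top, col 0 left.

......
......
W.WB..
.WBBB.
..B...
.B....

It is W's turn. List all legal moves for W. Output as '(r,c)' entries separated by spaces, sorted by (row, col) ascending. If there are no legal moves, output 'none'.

(1,2): no bracket -> illegal
(1,3): no bracket -> illegal
(1,4): no bracket -> illegal
(2,1): no bracket -> illegal
(2,4): flips 1 -> legal
(2,5): no bracket -> illegal
(3,5): flips 3 -> legal
(4,0): no bracket -> illegal
(4,1): no bracket -> illegal
(4,3): no bracket -> illegal
(4,4): flips 1 -> legal
(4,5): no bracket -> illegal
(5,0): no bracket -> illegal
(5,2): flips 2 -> legal
(5,3): flips 1 -> legal

Answer: (2,4) (3,5) (4,4) (5,2) (5,3)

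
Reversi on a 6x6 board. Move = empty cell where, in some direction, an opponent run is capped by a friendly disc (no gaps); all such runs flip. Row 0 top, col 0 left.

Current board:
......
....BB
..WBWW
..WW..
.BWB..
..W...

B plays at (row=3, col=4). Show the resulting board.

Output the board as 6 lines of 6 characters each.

Answer: ......
....BB
..WBBW
..WWB.
.BWB..
..W...

Derivation:
Place B at (3,4); scan 8 dirs for brackets.
Dir NW: first cell 'B' (not opp) -> no flip
Dir N: opp run (2,4) capped by B -> flip
Dir NE: opp run (2,5), next=edge -> no flip
Dir W: opp run (3,3) (3,2), next='.' -> no flip
Dir E: first cell '.' (not opp) -> no flip
Dir SW: first cell 'B' (not opp) -> no flip
Dir S: first cell '.' (not opp) -> no flip
Dir SE: first cell '.' (not opp) -> no flip
All flips: (2,4)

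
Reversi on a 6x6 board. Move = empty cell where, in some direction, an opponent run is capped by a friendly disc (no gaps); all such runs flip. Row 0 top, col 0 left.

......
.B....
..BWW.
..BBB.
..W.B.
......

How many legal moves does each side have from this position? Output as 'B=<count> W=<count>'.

-- B to move --
(1,2): flips 1 -> legal
(1,3): flips 1 -> legal
(1,4): flips 2 -> legal
(1,5): flips 1 -> legal
(2,5): flips 2 -> legal
(3,1): no bracket -> illegal
(3,5): no bracket -> illegal
(4,1): no bracket -> illegal
(4,3): no bracket -> illegal
(5,1): flips 1 -> legal
(5,2): flips 1 -> legal
(5,3): no bracket -> illegal
B mobility = 7
-- W to move --
(0,0): no bracket -> illegal
(0,1): no bracket -> illegal
(0,2): no bracket -> illegal
(1,0): no bracket -> illegal
(1,2): flips 2 -> legal
(1,3): no bracket -> illegal
(2,0): no bracket -> illegal
(2,1): flips 1 -> legal
(2,5): no bracket -> illegal
(3,1): no bracket -> illegal
(3,5): no bracket -> illegal
(4,1): flips 1 -> legal
(4,3): flips 1 -> legal
(4,5): flips 1 -> legal
(5,3): no bracket -> illegal
(5,4): flips 2 -> legal
(5,5): no bracket -> illegal
W mobility = 6

Answer: B=7 W=6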